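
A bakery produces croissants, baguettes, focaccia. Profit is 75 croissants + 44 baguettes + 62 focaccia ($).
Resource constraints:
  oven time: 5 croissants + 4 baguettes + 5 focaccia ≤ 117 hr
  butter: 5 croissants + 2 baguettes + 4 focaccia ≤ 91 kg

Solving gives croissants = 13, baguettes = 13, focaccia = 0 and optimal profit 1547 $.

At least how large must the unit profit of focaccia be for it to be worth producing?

Both oven time and butter are binding at x*.
Dual feasibility on the basic columns requires 5·y_oven time + 5·y_butter = 75, 4·y_oven time + 2·y_butter = 44.
This yields shadow prices y_oven time = 7, y_butter = 8.
focaccia enters the basis when its profit ≥ yᵀa₃ = 7·5 + 8·4 = 67.

67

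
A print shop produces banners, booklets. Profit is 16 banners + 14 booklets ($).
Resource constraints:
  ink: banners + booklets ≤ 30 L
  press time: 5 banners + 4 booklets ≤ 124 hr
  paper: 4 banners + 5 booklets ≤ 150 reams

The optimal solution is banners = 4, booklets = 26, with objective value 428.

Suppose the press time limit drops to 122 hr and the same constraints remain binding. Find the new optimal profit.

Binding: ink and press time. Non-binding: paper (4 unused).
By complementary slackness, y = 0 for the non-binding constraint.
Dual feasibility on the basic columns requires 1·y_ink + 5·y_press time = 16, 1·y_ink + 4·y_press time = 14.
Solving: y_ink = 6, y_press time = 2.
Δz = y_press time·Δb = 2 × (-2) = -4, so new z* = 428 − 4 = 424.

424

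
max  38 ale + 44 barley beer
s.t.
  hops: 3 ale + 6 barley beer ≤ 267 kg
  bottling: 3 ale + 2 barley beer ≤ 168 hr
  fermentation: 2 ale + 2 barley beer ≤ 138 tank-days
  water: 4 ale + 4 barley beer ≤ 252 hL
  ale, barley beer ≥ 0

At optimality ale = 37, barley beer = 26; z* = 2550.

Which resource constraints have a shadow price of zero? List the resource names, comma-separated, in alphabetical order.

bottling, fermentation

hops: 267/267 (binding)
bottling: 163/168 (slack 5)
fermentation: 126/138 (slack 12)
water: 252/252 (binding)
By complementary slackness, a constraint with positive slack has shadow price 0 → bottling, fermentation.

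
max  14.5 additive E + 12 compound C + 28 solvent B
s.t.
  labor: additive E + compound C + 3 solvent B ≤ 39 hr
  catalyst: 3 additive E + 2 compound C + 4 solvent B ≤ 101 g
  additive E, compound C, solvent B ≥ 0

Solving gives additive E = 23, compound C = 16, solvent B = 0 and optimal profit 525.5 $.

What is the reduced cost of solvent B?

At the optimum: labor uses 39 of 39 (binding); catalyst uses 101 of 101 (binding).
Dual feasibility on the basic columns requires 1·y_labor + 3·y_catalyst = 14.5, 1·y_labor + 2·y_catalyst = 12.
This yields shadow prices y_labor = 7, y_catalyst = 2.5.
Reduced cost of solvent B: c₃ − yᵀa₃ = 28 − (7·3 + 2.5·4) = 28 − 31 = -3.

-3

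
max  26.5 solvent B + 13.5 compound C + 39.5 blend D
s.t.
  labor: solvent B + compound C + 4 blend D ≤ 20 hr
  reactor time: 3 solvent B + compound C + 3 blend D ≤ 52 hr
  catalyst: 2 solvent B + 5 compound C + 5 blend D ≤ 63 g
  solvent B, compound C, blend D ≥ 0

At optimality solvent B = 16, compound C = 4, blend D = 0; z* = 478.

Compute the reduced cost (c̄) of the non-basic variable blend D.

At the optimum: labor uses 20 of 20 (binding); reactor time uses 52 of 52 (binding); catalyst uses 52 of 63 (slack = 11).
Slack constraints have shadow price 0 (complementary slackness).
The binding rows give the dual system: 1·y_labor + 3·y_reactor time = 26.5 and 1·y_labor + 1·y_reactor time = 13.5.
→ y_labor = 7 and y_reactor time = 6.5.
Reduced cost of blend D: c₃ − yᵀa₃ = 39.5 − (7·4 + 6.5·3) = 39.5 − 47.5 = -8.

-8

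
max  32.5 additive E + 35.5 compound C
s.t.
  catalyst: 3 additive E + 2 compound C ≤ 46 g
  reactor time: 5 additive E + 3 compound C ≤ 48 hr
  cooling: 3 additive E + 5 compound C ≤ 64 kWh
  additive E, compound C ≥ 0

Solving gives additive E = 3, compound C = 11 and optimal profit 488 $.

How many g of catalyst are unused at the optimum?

15

catalyst used = 3·3 + 2·11 = 31; slack = 46 − 31 = 15.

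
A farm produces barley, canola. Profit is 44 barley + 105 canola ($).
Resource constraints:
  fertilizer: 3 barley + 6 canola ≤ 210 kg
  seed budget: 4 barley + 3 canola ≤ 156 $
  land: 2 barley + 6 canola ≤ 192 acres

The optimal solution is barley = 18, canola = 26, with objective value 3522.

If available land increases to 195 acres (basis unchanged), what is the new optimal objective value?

3547.5

Binding: fertilizer and land. Non-binding: seed budget (6 unused).
By complementary slackness, y = 0 for the non-binding constraint.
The binding rows give the dual system: 3·y_fertilizer + 2·y_land = 44 and 6·y_fertilizer + 6·y_land = 105.
Solving: y_fertilizer = 9, y_land = 8.5.
Δz = y_land·Δb = 8.5 × (3) = 25.5, so new z* = 3522 + 25.5 = 3547.5.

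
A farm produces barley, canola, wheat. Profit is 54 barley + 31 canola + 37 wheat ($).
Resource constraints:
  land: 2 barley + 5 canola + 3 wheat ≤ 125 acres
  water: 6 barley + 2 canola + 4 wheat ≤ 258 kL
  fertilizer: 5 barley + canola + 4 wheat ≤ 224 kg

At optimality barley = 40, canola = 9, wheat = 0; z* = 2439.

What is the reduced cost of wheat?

-4

Check each constraint at x*: land 125/125 (tight); water 258/258 (tight); fertilizer 209/224 (slack 15).
By complementary slackness, y = 0 for the non-binding constraint.
From A_Bᵀ y = c: 2·y_land + 6·y_water = 54; 5·y_land + 2·y_water = 31.
Solving: y_land = 3, y_water = 8.
Reduced cost of wheat: c₃ − yᵀa₃ = 37 − (3·3 + 8·4) = 37 − 41 = -4.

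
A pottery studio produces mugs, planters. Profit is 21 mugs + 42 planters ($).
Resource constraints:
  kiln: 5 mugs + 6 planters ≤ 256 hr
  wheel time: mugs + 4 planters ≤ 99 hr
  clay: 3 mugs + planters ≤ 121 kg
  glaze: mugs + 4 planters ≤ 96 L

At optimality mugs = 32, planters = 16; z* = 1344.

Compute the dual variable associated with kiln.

Binding: kiln and glaze. Non-binding: wheel time (3 unused), clay (9 unused).
Slack constraints have shadow price 0 (complementary slackness).
From A_Bᵀ y = c: 5·y_kiln + 1·y_glaze = 21; 6·y_kiln + 4·y_glaze = 42.
Solving: y_kiln = 3, y_glaze = 6.
Shadow price of kiln = 3.

3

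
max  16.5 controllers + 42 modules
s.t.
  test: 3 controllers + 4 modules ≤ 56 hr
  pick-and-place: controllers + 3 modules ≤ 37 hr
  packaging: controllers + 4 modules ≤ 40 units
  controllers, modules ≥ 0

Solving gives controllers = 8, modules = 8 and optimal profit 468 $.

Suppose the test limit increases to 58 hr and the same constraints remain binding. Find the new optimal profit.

474

Binding: test and packaging. Non-binding: pick-and-place (5 unused).
Slack constraints have shadow price 0 (complementary slackness).
The binding rows give the dual system: 3·y_test + 1·y_packaging = 16.5 and 4·y_test + 4·y_packaging = 42.
→ y_test = 3 and y_packaging = 7.5.
Δz = y_test·Δb = 3 × (2) = 6, so new z* = 468 + 6 = 474.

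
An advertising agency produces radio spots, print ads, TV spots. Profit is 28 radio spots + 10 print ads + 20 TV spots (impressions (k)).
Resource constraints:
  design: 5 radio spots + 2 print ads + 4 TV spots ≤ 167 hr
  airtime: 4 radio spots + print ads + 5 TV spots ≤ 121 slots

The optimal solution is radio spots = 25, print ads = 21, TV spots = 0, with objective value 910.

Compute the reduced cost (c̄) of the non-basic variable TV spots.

At the optimum: design uses 167 of 167 (binding); airtime uses 121 of 121 (binding).
Dual feasibility on the basic columns requires 5·y_design + 4·y_airtime = 28, 2·y_design + 1·y_airtime = 10.
Solving: y_design = 4, y_airtime = 2.
Reduced cost of TV spots: c₃ − yᵀa₃ = 20 − (4·4 + 2·5) = 20 − 26 = -6.

-6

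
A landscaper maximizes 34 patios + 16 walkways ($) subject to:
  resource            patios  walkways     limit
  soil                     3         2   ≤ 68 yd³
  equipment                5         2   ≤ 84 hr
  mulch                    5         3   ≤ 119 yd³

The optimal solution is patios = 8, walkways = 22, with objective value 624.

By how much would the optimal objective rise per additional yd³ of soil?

Check each constraint at x*: soil 68/68 (tight); equipment 84/84 (tight); mulch 106/119 (slack 13).
Since mulch is not tight, its dual is 0.
From A_Bᵀ y = c: 3·y_soil + 5·y_equipment = 34; 2·y_soil + 2·y_equipment = 16.
This yields shadow prices y_soil = 3, y_equipment = 5.
Shadow price of soil = 3.

3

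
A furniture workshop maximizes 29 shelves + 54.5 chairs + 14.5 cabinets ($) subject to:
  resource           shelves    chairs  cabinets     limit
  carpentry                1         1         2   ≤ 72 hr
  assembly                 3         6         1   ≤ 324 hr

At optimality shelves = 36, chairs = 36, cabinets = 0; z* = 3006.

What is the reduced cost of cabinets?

-1

Check each constraint at x*: carpentry 72/72 (tight); assembly 324/324 (tight).
The binding rows give the dual system: 1·y_carpentry + 3·y_assembly = 29 and 1·y_carpentry + 6·y_assembly = 54.5.
Solving: y_carpentry = 3.5, y_assembly = 8.5.
Reduced cost of cabinets: c₃ − yᵀa₃ = 14.5 − (3.5·2 + 8.5·1) = 14.5 − 15.5 = -1.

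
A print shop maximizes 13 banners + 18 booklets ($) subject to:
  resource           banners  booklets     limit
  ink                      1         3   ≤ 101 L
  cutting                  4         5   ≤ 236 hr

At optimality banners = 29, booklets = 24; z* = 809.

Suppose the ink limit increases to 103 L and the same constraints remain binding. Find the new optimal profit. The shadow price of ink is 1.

Δb = 2, so new z* = 809 + (1)·(2) = 809 + 2 = 811.

811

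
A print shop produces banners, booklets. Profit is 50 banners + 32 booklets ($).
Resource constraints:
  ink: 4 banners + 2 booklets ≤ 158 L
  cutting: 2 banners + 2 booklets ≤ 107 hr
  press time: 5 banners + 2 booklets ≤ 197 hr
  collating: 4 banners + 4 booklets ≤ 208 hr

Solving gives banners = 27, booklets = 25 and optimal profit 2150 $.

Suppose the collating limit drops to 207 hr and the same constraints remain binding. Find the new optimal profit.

2146.5

At the optimum: ink uses 158 of 158 (binding); cutting uses 104 of 107 (slack = 3); press time uses 185 of 197 (slack = 12); collating uses 208 of 208 (binding).
Since cutting, press time are not tight, their duals are 0.
From A_Bᵀ y = c: 4·y_ink + 4·y_collating = 50; 2·y_ink + 4·y_collating = 32.
→ y_ink = 9 and y_collating = 3.5.
Δz = y_collating·Δb = 3.5 × (-1) = -3.5, so new z* = 2150 − 3.5 = 2146.5.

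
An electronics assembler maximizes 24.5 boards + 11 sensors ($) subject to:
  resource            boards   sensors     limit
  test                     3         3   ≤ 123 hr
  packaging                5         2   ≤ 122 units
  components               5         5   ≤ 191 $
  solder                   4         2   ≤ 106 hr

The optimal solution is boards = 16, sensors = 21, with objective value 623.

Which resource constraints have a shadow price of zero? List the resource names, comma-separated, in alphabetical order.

test: 111/123 (slack 12)
packaging: 122/122 (binding)
components: 185/191 (slack 6)
solder: 106/106 (binding)
By complementary slackness, a constraint with positive slack has shadow price 0 → components, test.

components, test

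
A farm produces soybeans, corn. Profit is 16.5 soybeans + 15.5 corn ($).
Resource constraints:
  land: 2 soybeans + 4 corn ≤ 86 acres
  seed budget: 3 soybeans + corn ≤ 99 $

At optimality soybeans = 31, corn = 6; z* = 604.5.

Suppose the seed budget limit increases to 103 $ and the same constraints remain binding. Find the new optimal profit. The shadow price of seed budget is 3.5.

Δb = 4, so new z* = 604.5 + (3.5)·(4) = 604.5 + 14 = 618.5.

618.5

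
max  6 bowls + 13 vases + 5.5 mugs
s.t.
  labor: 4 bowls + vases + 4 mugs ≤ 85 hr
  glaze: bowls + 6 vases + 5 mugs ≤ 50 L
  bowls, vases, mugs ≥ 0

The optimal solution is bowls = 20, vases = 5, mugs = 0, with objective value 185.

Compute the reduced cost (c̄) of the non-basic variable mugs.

-8.5

At the optimum: labor uses 85 of 85 (binding); glaze uses 50 of 50 (binding).
From A_Bᵀ y = c: 4·y_labor + 1·y_glaze = 6; 1·y_labor + 6·y_glaze = 13.
Solving: y_labor = 1, y_glaze = 2.
Reduced cost of mugs: c₃ − yᵀa₃ = 5.5 − (1·4 + 2·5) = 5.5 − 14 = -8.5.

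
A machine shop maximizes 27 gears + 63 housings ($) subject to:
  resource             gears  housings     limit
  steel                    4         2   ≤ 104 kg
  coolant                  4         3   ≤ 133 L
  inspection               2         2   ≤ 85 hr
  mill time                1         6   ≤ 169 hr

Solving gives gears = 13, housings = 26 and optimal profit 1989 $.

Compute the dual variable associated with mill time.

Check each constraint at x*: steel 104/104 (tight); coolant 130/133 (slack 3); inspection 78/85 (slack 7); mill time 169/169 (tight).
By complementary slackness, y = 0 for the non-binding constraints.
Dual feasibility on the basic columns requires 4·y_steel + 1·y_mill time = 27, 2·y_steel + 6·y_mill time = 63.
→ y_steel = 4.5 and y_mill time = 9.
Shadow price of mill time = 9.

9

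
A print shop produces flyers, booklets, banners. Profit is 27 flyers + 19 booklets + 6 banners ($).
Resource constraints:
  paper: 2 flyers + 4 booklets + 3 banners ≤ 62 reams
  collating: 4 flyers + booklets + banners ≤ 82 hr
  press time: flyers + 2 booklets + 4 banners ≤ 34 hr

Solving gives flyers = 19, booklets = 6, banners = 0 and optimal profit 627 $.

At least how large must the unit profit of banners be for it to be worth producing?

Check each constraint at x*: paper 62/62 (tight); collating 82/82 (tight); press time 31/34 (slack 3).
Since press time is not tight, its dual is 0.
Dual feasibility on the basic columns requires 2·y_paper + 4·y_collating = 27, 4·y_paper + 1·y_collating = 19.
Solving: y_paper = 3.5, y_collating = 5.
banners enters the basis when its profit ≥ yᵀa₃ = 3.5·3 + 5·1 = 15.5.

15.5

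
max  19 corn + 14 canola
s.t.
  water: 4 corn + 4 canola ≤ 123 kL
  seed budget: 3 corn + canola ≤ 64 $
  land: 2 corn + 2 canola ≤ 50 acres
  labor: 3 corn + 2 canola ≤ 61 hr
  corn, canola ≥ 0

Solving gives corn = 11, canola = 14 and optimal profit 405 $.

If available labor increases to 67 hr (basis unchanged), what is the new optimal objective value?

Check each constraint at x*: water 100/123 (slack 23); seed budget 47/64 (slack 17); land 50/50 (tight); labor 61/61 (tight).
Since water, seed budget are not tight, their duals are 0.
The binding rows give the dual system: 2·y_land + 3·y_labor = 19 and 2·y_land + 2·y_labor = 14.
→ y_land = 2 and y_labor = 5.
Δz = y_labor·Δb = 5 × (6) = 30, so new z* = 405 + 30 = 435.

435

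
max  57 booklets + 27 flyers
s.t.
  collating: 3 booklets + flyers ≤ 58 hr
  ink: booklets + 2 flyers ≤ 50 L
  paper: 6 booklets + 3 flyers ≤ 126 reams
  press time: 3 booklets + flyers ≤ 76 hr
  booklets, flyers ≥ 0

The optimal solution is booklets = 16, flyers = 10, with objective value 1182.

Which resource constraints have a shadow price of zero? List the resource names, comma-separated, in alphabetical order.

collating: 58/58 (binding)
ink: 36/50 (slack 14)
paper: 126/126 (binding)
press time: 58/76 (slack 18)
By complementary slackness, a constraint with positive slack has shadow price 0 → ink, press time.

ink, press time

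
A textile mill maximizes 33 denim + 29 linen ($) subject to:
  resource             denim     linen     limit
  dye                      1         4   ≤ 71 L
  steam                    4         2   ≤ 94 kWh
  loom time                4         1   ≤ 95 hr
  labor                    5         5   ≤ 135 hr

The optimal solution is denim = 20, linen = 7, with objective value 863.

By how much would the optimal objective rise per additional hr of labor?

5

At the optimum: dye uses 48 of 71 (slack = 23); steam uses 94 of 94 (binding); loom time uses 87 of 95 (slack = 8); labor uses 135 of 135 (binding).
Slack constraints have shadow price 0 (complementary slackness).
From A_Bᵀ y = c: 4·y_steam + 5·y_labor = 33; 2·y_steam + 5·y_labor = 29.
Solving: y_steam = 2, y_labor = 5.
Shadow price of labor = 5.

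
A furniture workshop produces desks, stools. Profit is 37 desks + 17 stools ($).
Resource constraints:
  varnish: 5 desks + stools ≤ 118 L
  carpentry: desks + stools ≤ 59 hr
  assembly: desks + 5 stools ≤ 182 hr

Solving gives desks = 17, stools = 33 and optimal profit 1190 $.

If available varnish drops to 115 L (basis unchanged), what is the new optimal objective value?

Check each constraint at x*: varnish 118/118 (tight); carpentry 50/59 (slack 9); assembly 182/182 (tight).
Slack constraints have shadow price 0 (complementary slackness).
The binding rows give the dual system: 5·y_varnish + 1·y_assembly = 37 and 1·y_varnish + 5·y_assembly = 17.
→ y_varnish = 7 and y_assembly = 2.
Δz = y_varnish·Δb = 7 × (-3) = -21, so new z* = 1190 − 21 = 1169.

1169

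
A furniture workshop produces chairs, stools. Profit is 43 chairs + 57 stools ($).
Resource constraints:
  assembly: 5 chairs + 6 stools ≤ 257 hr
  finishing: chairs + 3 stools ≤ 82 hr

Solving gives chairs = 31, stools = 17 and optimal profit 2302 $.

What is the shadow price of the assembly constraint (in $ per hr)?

Both assembly and finishing are binding at x*.
From A_Bᵀ y = c: 5·y_assembly + 1·y_finishing = 43; 6·y_assembly + 3·y_finishing = 57.
This yields shadow prices y_assembly = 8, y_finishing = 3.
Shadow price of assembly = 8.

8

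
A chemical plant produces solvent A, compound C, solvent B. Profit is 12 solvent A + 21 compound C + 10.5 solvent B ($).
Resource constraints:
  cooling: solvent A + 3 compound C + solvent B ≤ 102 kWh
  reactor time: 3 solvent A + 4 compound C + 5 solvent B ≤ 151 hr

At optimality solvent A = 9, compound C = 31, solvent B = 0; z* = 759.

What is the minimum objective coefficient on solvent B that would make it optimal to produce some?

Both cooling and reactor time are binding at x*.
Dual feasibility on the basic columns requires 1·y_cooling + 3·y_reactor time = 12, 3·y_cooling + 4·y_reactor time = 21.
→ y_cooling = 3 and y_reactor time = 3.
solvent B enters the basis when its profit ≥ yᵀa₃ = 3·1 + 3·5 = 18.

18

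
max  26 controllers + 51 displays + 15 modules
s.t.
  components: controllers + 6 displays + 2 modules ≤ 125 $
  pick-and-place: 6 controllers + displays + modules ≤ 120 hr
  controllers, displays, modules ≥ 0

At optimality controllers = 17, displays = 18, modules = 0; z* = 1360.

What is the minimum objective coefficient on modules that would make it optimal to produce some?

19

Check each constraint at x*: components 125/125 (tight); pick-and-place 120/120 (tight).
From A_Bᵀ y = c: 1·y_components + 6·y_pick-and-place = 26; 6·y_components + 1·y_pick-and-place = 51.
Solving: y_components = 8, y_pick-and-place = 3.
modules enters the basis when its profit ≥ yᵀa₃ = 8·2 + 3·1 = 19.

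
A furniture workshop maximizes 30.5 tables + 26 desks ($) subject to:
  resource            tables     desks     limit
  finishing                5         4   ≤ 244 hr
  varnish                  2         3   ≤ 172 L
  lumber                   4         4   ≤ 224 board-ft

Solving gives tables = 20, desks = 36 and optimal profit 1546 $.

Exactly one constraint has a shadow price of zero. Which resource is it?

finishing: 244/244 (binding)
varnish: 148/172 (slack 24)
lumber: 224/224 (binding)
By complementary slackness, a constraint with positive slack has shadow price 0 → varnish.

varnish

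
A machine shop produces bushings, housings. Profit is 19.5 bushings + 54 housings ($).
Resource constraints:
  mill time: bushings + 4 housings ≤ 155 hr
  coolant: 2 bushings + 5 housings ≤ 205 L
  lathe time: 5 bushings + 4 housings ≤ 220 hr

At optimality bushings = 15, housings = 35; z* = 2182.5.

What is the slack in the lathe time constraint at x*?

lathe time used = 5·15 + 4·35 = 215; slack = 220 − 215 = 5.

5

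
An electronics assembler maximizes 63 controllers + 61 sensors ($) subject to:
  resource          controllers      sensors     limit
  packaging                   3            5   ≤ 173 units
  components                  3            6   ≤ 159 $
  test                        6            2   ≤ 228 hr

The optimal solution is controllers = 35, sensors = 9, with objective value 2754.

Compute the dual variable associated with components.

At the optimum: packaging uses 150 of 173 (slack = 23); components uses 159 of 159 (binding); test uses 228 of 228 (binding).
By complementary slackness, y = 0 for the non-binding constraint.
From A_Bᵀ y = c: 3·y_components + 6·y_test = 63; 6·y_components + 2·y_test = 61.
This yields shadow prices y_components = 8, y_test = 6.5.
Shadow price of components = 8.

8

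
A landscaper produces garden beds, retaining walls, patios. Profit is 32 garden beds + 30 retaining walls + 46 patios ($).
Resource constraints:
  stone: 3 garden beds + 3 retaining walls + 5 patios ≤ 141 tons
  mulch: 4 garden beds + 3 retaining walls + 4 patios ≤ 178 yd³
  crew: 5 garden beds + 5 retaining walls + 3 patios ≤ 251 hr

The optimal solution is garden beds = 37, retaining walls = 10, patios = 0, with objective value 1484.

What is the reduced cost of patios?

-2

Binding: stone and mulch. Non-binding: crew (16 unused).
By complementary slackness, y = 0 for the non-binding constraint.
The binding rows give the dual system: 3·y_stone + 4·y_mulch = 32 and 3·y_stone + 3·y_mulch = 30.
This yields shadow prices y_stone = 8, y_mulch = 2.
Reduced cost of patios: c₃ − yᵀa₃ = 46 − (8·5 + 2·4) = 46 − 48 = -2.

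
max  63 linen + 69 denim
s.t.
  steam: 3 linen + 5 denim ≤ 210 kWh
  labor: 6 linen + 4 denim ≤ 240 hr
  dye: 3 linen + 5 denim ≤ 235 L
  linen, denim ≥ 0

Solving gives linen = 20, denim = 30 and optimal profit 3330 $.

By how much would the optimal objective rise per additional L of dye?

Binding: steam and labor. Non-binding: dye (25 unused).
By complementary slackness, y = 0 for the non-binding constraint.
From A_Bᵀ y = c: 3·y_steam + 6·y_labor = 63; 5·y_steam + 4·y_labor = 69.
This yields shadow prices y_steam = 9, y_labor = 6.
Shadow price of dye = 0.

0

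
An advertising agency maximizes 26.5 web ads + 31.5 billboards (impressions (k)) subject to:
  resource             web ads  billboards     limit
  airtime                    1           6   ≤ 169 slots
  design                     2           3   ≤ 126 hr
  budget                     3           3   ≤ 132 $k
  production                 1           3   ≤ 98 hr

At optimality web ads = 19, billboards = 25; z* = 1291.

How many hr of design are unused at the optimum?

13

design used = 2·19 + 3·25 = 113; slack = 126 − 113 = 13.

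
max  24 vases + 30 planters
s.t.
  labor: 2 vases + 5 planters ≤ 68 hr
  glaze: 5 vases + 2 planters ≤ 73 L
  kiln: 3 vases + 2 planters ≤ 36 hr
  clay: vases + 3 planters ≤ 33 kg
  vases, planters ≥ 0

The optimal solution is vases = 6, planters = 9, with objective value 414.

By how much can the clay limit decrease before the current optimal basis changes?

Binding constraints: kiln, clay. The basis is B = [[3,2],[1,3]] with det 7.
Per unit decrease in clay, x* moves by d = (0.2857, -0.4286).
The basis stays optimal until planters reaches 0; allowable decrease = 21 kg.

21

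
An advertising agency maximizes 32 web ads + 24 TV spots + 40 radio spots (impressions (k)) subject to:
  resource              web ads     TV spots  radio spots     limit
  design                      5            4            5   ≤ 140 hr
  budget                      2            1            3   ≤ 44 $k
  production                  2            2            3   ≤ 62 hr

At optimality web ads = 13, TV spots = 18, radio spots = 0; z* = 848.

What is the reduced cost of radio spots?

Check each constraint at x*: design 137/140 (slack 3); budget 44/44 (tight); production 62/62 (tight).
Since design is not tight, its dual is 0.
Dual feasibility on the basic columns requires 2·y_budget + 2·y_production = 32, 1·y_budget + 2·y_production = 24.
→ y_budget = 8 and y_production = 8.
Reduced cost of radio spots: c₃ − yᵀa₃ = 40 − (8·3 + 8·3) = 40 − 48 = -8.

-8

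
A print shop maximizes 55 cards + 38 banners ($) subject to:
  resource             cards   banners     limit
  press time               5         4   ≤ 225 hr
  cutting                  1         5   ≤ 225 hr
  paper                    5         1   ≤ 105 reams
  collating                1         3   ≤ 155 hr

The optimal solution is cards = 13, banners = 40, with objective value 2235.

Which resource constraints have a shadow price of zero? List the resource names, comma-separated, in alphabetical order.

press time: 225/225 (binding)
cutting: 213/225 (slack 12)
paper: 105/105 (binding)
collating: 133/155 (slack 22)
By complementary slackness, a constraint with positive slack has shadow price 0 → collating, cutting.

collating, cutting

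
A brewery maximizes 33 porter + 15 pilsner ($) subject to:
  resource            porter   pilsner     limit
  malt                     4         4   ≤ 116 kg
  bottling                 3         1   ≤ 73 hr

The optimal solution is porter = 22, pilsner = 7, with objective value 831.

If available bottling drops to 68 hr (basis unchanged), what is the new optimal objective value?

Check each constraint at x*: malt 116/116 (tight); bottling 73/73 (tight).
From A_Bᵀ y = c: 4·y_malt + 3·y_bottling = 33; 4·y_malt + 1·y_bottling = 15.
This yields shadow prices y_malt = 1.5, y_bottling = 9.
Δz = y_bottling·Δb = 9 × (-5) = -45, so new z* = 831 − 45 = 786.

786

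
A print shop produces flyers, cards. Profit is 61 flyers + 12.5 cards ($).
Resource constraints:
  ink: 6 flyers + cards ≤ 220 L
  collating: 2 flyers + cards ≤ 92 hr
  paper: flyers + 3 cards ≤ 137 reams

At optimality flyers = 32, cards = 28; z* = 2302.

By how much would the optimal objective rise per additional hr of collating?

3.5

Check each constraint at x*: ink 220/220 (tight); collating 92/92 (tight); paper 116/137 (slack 21).
Slack constraints have shadow price 0 (complementary slackness).
Dual feasibility on the basic columns requires 6·y_ink + 2·y_collating = 61, 1·y_ink + 1·y_collating = 12.5.
→ y_ink = 9 and y_collating = 3.5.
Shadow price of collating = 3.5.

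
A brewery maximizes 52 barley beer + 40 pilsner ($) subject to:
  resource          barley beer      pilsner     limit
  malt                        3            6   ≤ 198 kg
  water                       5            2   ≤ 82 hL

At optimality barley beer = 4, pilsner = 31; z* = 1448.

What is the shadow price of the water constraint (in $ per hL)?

8

Both malt and water are binding at x*.
The binding rows give the dual system: 3·y_malt + 5·y_water = 52 and 6·y_malt + 2·y_water = 40.
This yields shadow prices y_malt = 4, y_water = 8.
Shadow price of water = 8.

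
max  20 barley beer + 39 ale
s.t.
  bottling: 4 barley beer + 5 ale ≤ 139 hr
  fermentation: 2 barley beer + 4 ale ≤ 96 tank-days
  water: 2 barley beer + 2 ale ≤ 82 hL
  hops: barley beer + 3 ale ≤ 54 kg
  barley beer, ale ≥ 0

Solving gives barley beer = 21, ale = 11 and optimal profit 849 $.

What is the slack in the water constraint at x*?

18

water used = 2·21 + 2·11 = 64; slack = 82 − 64 = 18.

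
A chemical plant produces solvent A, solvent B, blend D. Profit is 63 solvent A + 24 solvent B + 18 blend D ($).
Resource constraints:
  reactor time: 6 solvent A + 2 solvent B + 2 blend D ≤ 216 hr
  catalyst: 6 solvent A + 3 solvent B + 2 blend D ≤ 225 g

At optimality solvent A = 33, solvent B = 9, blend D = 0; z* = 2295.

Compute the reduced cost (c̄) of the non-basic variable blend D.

Both reactor time and catalyst are binding at x*.
From A_Bᵀ y = c: 6·y_reactor time + 6·y_catalyst = 63; 2·y_reactor time + 3·y_catalyst = 24.
→ y_reactor time = 7.5 and y_catalyst = 3.
Reduced cost of blend D: c₃ − yᵀa₃ = 18 − (7.5·2 + 3·2) = 18 − 21 = -3.

-3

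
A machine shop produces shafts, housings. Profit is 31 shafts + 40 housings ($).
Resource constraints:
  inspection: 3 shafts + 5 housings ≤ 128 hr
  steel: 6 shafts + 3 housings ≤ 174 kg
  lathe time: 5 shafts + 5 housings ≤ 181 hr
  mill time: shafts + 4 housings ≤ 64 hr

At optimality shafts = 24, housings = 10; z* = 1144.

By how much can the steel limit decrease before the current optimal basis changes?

126

Binding constraints: steel, mill time. The basis is B = [[6,3],[1,4]] with det 21.
Per unit decrease in steel, x* moves by d = (-0.1905, 0.0476).
The basis stays optimal until shafts reaches 0; allowable decrease = 126 kg.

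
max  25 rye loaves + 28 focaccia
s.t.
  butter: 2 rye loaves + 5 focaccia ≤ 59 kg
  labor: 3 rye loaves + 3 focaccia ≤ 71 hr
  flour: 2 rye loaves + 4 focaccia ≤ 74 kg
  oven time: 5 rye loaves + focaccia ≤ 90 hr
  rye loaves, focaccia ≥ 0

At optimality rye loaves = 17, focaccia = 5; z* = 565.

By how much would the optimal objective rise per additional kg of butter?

5

Binding: butter and oven time. Non-binding: labor (5 unused), flour (20 unused).
By complementary slackness, y = 0 for the non-binding constraints.
The binding rows give the dual system: 2·y_butter + 5·y_oven time = 25 and 5·y_butter + 1·y_oven time = 28.
→ y_butter = 5 and y_oven time = 3.
Shadow price of butter = 5.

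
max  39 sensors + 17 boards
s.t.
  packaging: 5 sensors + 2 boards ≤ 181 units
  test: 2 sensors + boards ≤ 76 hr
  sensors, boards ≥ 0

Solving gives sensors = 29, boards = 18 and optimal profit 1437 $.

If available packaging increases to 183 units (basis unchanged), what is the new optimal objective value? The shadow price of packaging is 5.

Δb = 2, so new z* = 1437 + (5)·(2) = 1437 + 10 = 1447.

1447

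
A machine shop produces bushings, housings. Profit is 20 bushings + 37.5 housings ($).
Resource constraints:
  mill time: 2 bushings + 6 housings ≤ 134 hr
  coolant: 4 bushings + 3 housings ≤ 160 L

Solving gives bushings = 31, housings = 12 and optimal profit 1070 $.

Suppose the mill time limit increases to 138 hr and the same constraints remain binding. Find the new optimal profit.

Both mill time and coolant are binding at x*.
Dual feasibility on the basic columns requires 2·y_mill time + 4·y_coolant = 20, 6·y_mill time + 3·y_coolant = 37.5.
→ y_mill time = 5 and y_coolant = 2.5.
Δz = y_mill time·Δb = 5 × (4) = 20, so new z* = 1070 + 20 = 1090.

1090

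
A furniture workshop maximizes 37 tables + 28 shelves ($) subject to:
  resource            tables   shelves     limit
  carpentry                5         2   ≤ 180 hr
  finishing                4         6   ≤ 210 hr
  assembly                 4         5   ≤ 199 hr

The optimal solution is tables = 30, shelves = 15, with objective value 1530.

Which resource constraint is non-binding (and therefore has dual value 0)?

carpentry: 180/180 (binding)
finishing: 210/210 (binding)
assembly: 195/199 (slack 4)
By complementary slackness, a constraint with positive slack has shadow price 0 → assembly.

assembly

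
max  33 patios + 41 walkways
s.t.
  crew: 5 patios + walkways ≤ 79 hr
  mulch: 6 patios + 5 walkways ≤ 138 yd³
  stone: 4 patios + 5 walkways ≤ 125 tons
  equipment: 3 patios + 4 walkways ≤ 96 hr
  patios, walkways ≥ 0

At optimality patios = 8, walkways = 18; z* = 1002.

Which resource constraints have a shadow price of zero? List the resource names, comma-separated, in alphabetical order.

crew, stone

crew: 58/79 (slack 21)
mulch: 138/138 (binding)
stone: 122/125 (slack 3)
equipment: 96/96 (binding)
By complementary slackness, a constraint with positive slack has shadow price 0 → crew, stone.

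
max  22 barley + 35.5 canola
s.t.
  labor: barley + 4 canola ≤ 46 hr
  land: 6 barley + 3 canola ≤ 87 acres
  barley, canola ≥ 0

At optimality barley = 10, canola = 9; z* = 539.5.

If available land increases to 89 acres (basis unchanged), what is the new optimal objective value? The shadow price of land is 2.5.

544.5

Δb = 2, so new z* = 539.5 + (2.5)·(2) = 539.5 + 5 = 544.5.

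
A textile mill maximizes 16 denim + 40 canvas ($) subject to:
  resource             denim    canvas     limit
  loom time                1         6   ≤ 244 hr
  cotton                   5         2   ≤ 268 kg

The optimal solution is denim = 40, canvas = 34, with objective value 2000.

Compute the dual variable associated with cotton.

2

At the optimum: loom time uses 244 of 244 (binding); cotton uses 268 of 268 (binding).
The binding rows give the dual system: 1·y_loom time + 5·y_cotton = 16 and 6·y_loom time + 2·y_cotton = 40.
→ y_loom time = 6 and y_cotton = 2.
Shadow price of cotton = 2.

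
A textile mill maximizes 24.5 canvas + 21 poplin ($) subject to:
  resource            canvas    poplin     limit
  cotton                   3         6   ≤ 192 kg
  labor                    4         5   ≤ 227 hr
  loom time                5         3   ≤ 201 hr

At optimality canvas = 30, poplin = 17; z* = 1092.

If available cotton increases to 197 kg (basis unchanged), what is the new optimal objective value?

1099.5

At the optimum: cotton uses 192 of 192 (binding); labor uses 205 of 227 (slack = 22); loom time uses 201 of 201 (binding).
Since labor is not tight, its dual is 0.
Dual feasibility on the basic columns requires 3·y_cotton + 5·y_loom time = 24.5, 6·y_cotton + 3·y_loom time = 21.
This yields shadow prices y_cotton = 1.5, y_loom time = 4.
Δz = y_cotton·Δb = 1.5 × (5) = 7.5, so new z* = 1092 + 7.5 = 1099.5.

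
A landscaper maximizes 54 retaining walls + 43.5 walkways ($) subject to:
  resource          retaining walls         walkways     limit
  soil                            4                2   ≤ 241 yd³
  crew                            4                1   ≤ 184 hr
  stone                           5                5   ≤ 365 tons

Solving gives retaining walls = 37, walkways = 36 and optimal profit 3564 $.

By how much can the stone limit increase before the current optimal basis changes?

78.75

Binding constraints: crew, stone. The basis is B = [[4,1],[5,5]] with det 15.
Per unit increase in stone, x* moves by d = (-0.0667, 0.2667).
The basis stays optimal until soil becomes binding; allowable increase = 78.75 tons.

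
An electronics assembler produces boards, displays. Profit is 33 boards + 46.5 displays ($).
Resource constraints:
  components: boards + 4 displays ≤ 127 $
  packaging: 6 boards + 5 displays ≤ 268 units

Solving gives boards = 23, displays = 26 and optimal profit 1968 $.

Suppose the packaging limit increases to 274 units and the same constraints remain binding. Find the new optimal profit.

1995

Both components and packaging are binding at x*.
The binding rows give the dual system: 1·y_components + 6·y_packaging = 33 and 4·y_components + 5·y_packaging = 46.5.
Solving: y_components = 6, y_packaging = 4.5.
Δz = y_packaging·Δb = 4.5 × (6) = 27, so new z* = 1968 + 27 = 1995.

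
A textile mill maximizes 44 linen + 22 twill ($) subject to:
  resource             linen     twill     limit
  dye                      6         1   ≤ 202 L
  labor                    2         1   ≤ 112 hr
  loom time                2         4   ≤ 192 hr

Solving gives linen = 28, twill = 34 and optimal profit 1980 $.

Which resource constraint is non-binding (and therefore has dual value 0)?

dye: 202/202 (binding)
labor: 90/112 (slack 22)
loom time: 192/192 (binding)
By complementary slackness, a constraint with positive slack has shadow price 0 → labor.

labor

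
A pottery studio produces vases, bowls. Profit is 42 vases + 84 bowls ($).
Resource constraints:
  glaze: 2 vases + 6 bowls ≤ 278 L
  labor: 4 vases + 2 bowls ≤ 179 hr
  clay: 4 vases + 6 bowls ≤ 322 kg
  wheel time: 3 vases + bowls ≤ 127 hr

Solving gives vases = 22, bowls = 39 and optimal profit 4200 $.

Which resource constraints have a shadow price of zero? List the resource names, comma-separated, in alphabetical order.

glaze: 278/278 (binding)
labor: 166/179 (slack 13)
clay: 322/322 (binding)
wheel time: 105/127 (slack 22)
By complementary slackness, a constraint with positive slack has shadow price 0 → labor, wheel time.

labor, wheel time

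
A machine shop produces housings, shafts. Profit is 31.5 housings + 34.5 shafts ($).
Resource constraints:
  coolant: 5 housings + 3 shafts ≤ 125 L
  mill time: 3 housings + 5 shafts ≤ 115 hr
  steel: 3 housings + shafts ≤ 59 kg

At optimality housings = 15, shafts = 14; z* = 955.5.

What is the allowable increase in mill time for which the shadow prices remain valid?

Binding constraints: mill time, steel. The basis is B = [[3,5],[3,1]] with det -12.
Per unit increase in mill time, x* moves by d = (-0.0833, 0.25).
The basis stays optimal until coolant becomes binding; allowable increase = 24 hr.

24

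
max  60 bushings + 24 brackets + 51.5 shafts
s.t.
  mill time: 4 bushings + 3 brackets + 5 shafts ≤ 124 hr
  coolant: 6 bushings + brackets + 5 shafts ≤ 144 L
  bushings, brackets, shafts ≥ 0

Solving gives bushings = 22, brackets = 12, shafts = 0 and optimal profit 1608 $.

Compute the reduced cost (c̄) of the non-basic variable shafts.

At the optimum: mill time uses 124 of 124 (binding); coolant uses 144 of 144 (binding).
From A_Bᵀ y = c: 4·y_mill time + 6·y_coolant = 60; 3·y_mill time + 1·y_coolant = 24.
Solving: y_mill time = 6, y_coolant = 6.
Reduced cost of shafts: c₃ − yᵀa₃ = 51.5 − (6·5 + 6·5) = 51.5 − 60 = -8.5.

-8.5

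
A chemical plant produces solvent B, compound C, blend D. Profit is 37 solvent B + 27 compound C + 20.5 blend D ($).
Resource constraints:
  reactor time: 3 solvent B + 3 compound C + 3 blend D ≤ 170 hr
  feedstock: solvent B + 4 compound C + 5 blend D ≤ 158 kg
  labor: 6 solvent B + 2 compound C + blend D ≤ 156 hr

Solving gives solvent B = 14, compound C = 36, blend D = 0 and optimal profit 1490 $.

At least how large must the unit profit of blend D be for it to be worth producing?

At the optimum: reactor time uses 150 of 170 (slack = 20); feedstock uses 158 of 158 (binding); labor uses 156 of 156 (binding).
Slack constraints have shadow price 0 (complementary slackness).
Dual feasibility on the basic columns requires 1·y_feedstock + 6·y_labor = 37, 4·y_feedstock + 2·y_labor = 27.
This yields shadow prices y_feedstock = 4, y_labor = 5.5.
blend D enters the basis when its profit ≥ yᵀa₃ = 4·5 + 5.5·1 = 25.5.

25.5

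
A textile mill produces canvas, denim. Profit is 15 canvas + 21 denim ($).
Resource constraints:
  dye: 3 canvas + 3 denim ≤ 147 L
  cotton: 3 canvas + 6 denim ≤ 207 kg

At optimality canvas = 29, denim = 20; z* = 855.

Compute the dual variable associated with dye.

3

Check each constraint at x*: dye 147/147 (tight); cotton 207/207 (tight).
Dual feasibility on the basic columns requires 3·y_dye + 3·y_cotton = 15, 3·y_dye + 6·y_cotton = 21.
This yields shadow prices y_dye = 3, y_cotton = 2.
Shadow price of dye = 3.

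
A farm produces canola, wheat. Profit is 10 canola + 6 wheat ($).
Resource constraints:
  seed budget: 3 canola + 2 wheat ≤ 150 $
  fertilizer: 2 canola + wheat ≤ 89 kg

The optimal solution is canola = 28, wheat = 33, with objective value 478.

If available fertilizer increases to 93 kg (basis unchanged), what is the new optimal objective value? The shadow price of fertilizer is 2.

Δb = 4, so new z* = 478 + (2)·(4) = 478 + 8 = 486.

486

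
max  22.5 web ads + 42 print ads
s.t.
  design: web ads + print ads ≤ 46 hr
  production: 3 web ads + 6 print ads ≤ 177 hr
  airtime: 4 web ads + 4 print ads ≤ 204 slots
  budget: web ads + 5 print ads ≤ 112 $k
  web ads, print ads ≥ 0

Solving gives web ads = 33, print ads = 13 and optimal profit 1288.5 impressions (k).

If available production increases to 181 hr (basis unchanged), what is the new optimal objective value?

1314.5

At the optimum: design uses 46 of 46 (binding); production uses 177 of 177 (binding); airtime uses 184 of 204 (slack = 20); budget uses 98 of 112 (slack = 14).
Slack constraints have shadow price 0 (complementary slackness).
Dual feasibility on the basic columns requires 1·y_design + 3·y_production = 22.5, 1·y_design + 6·y_production = 42.
This yields shadow prices y_design = 3, y_production = 6.5.
Δz = y_production·Δb = 6.5 × (4) = 26, so new z* = 1288.5 + 26 = 1314.5.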